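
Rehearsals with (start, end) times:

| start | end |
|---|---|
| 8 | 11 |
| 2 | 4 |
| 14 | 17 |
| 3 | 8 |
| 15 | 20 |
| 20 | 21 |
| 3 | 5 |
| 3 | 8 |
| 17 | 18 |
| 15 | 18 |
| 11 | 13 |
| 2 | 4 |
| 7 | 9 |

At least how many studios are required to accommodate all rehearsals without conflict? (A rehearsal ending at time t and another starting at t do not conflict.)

The answer is the maximum number of intervals overlapping at any instant.
starts: [2, 2, 3, 3, 3, 7, 8, 11, 14, 15, 15, 17, 20]
ends:   [4, 4, 5, 8, 8, 9, 11, 13, 17, 18, 18, 20, 21]
s2→1 s2→2 s3→3 s3→4 s3→5  — peak 5.

5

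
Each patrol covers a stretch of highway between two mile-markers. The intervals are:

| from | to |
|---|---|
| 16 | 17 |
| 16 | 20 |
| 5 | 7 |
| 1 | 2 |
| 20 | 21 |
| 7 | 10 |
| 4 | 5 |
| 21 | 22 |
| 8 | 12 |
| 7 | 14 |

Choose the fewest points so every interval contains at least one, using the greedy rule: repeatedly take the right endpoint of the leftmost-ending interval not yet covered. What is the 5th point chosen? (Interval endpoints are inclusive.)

21

Sort by right endpoint; whenever an interval is uncovered, place a point at its right end.
Sorted: [1,2] [4,5] [5,7] [7,10] [8,12] [7,14] [16,17] [16,20] [20,21] [21,22]
{[1,2]} hit by 2; {[4,5],[5,7]} hit by 5; {[7,10],[8,12],[7,14]} hit by 10; {[16,17],[16,20]} hit by 17; {[20,21],[21,22]} hit by 21.
Points: 2, 5, 10, 17, 21 (5 total).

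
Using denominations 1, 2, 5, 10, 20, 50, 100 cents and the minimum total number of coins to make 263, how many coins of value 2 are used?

263 − 2×100→63 − 1×50→13 − 1×10→3 − 1×2→1 − 1×1→0
Count of 2: 1

1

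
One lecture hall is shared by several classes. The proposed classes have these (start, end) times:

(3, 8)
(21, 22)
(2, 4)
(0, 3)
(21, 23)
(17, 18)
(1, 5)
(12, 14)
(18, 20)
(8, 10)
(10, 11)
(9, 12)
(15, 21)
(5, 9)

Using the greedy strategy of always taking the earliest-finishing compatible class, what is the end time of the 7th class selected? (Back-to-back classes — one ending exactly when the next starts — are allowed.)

Order by finish time; keep every interval that doesn't clash with the previous kept one.
Sorted by end: (0,3)  (2,4)  (1,5)  (3,8)  (5,9)  (8,10)  (10,11)  (9,12)  (12,14)  (17,18)  (18,20)  (15,21)  (21,22)  (21,23)
take (0,3); take (3,8); skip (5,9); take (8,10); take (10,11); take (12,14); take (17,18); take (18,20); take (21,22).
Selected: (0,3) (3,8) (8,10) (10,11) (12,14) (17,18) (18,20) (21,22)

20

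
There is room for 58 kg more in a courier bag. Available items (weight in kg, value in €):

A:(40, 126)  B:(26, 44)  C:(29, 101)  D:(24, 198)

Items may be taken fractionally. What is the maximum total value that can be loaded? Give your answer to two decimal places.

314.75

Sort by value per unit weight and fill in that order.
Order: D (198/24=8.25) > C (101/29=3.48) > A (126/40=3.15) > B (44/26=1.69)
Fill: take D (24 @ 198) → take C (29 @ 101) → take 5/40 of A → 15.75; 58/58 used.
Total value = 314.75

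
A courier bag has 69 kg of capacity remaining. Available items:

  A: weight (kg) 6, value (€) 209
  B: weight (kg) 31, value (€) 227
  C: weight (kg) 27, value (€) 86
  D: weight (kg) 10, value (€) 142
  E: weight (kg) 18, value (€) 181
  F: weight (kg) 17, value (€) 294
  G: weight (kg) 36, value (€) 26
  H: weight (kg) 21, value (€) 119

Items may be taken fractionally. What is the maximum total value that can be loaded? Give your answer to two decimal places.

957.81

Sort by value per unit weight and fill in that order.
Order: A (209/6=34.83) > F (294/17=17.29) > D (142/10=14.20) > E (181/18=10.06) > B (227/31=7.32) > H (119/21=5.67) > C (86/27=3.19) > G (26/36=0.72)
Fill: take A (6 @ 209) → take F (17 @ 294) → take D (10 @ 142) → take E (18 @ 181) → take 18/31 of B → 131.81; 69/69 used.
Total value = 957.81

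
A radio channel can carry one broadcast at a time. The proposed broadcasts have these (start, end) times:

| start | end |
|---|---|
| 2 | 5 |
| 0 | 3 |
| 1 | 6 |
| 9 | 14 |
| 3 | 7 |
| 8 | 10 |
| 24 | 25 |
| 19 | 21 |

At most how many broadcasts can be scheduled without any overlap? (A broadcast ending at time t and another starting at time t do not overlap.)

5

Sort by end time and greedily take each interval whose start is ≥ the last chosen end.
Sorted by end: (0,3)  (2,5)  (1,6)  (3,7)  (8,10)  (9,14)  (19,21)  (24,25)
take (0,3); take (3,7); take (8,10); take (19,21); take (24,25).
Selected 5 broadcasts.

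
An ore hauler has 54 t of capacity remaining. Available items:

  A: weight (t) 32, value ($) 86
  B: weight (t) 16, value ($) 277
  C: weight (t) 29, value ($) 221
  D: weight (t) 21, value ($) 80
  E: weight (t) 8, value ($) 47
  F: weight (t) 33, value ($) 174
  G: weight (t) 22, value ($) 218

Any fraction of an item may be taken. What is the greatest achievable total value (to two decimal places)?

Sort by value per unit weight and fill in that order.
Ratios (sorted): B 17.31, G 9.91, C 7.62, E 5.88, F 5.27, D 3.81, A 2.69
take B (16 @ 277); take G (22 @ 218); take 16/29 of C → 121.93. Capacity used 54/54.
Total value = 616.93

616.93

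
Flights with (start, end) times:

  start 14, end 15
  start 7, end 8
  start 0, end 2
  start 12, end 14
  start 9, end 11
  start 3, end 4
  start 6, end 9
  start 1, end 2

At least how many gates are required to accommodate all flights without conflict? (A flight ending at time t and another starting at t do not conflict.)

Events (time:±→running): 0:+→1 1:+→2 … peak 2.

2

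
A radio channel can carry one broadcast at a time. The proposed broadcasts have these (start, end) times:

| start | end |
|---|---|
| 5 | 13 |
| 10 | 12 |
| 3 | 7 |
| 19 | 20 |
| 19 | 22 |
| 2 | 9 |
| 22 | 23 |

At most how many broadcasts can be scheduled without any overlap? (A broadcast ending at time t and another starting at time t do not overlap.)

Sort by end time and greedily take each interval whose start is ≥ the last chosen end.
Sorted by end: (3,7)  (2,9)  (10,12)  (5,13)  (19,20)  (19,22)  (22,23)
take (3,7); take (10,12); take (19,20); take (22,23).
Selected 4 broadcasts.

4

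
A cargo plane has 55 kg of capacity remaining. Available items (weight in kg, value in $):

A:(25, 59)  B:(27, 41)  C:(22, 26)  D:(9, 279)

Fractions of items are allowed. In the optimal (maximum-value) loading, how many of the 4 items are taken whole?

Ratios (sorted): D 31.00, A 2.36, B 1.52, C 1.18
take D (9 @ 279); take A (25 @ 59); take 21/27 of B → 31.89. Capacity used 55/55.
2 item(s) taken whole; one partial (take 21/27 of B).

2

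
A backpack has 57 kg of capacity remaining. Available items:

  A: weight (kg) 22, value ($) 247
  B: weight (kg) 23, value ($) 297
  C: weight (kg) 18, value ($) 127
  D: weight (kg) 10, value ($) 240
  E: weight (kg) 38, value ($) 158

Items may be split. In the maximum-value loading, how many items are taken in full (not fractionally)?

Greedy by value/weight ratio, highest first.
Order: D (240/10=24.00) > B (297/23=12.91) > A (247/22=11.23) > C (127/18=7.06) > E (158/38=4.16)
Fill: take D (10 @ 240) → take B (23 @ 297) → take A (22 @ 247) → take 2/18 of C → 14.11; 57/57 used.
3 item(s) taken whole; one partial (take 2/18 of C).

3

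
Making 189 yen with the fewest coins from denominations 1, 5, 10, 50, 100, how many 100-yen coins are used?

1

189 − 1×100→89 − 1×50→39 − 3×10→9 − 1×5→4 − 4×1→0
Count of 100: 1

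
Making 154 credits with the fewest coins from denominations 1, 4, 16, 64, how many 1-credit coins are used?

154 − 2×64→26 − 1×16→10 − 2×4→2 − 2×1→0
Count of 1: 2

2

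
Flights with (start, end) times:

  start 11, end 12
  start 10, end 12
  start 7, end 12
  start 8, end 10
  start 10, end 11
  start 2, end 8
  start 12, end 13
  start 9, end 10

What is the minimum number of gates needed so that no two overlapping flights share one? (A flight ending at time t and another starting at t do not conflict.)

3

The answer is the maximum number of intervals overlapping at any instant.
starts: [2, 7, 8, 9, 10, 10, 11, 12]
ends:   [8, 10, 10, 11, 12, 12, 12, 13]
s2→1 s7→2 e8→1 s8→2 s9→3  — peak 3.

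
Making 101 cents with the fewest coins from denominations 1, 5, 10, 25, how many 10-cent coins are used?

0

101 = 4×25 + 1×1
Count of 10: 0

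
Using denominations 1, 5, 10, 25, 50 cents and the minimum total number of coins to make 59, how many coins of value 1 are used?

4

59 − 1×50→9 − 1×5→4 − 4×1→0
Count of 1: 4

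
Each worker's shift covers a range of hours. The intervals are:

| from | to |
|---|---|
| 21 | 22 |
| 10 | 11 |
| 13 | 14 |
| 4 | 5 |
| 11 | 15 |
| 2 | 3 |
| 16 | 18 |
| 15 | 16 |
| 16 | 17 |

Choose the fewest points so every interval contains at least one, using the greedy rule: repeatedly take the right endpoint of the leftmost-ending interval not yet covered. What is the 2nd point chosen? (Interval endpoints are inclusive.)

By right end: [2,3]  [4,5]  [10,11]  [13,14]  [11,15]  [15,16]  [16,17]  [16,18]  [21,22]
[2,3] uncovered → point at 3; [4,5] uncovered → point at 5; [10,11] uncovered → point at 11; [13,14] uncovered → point at 14; [15,16] uncovered → point at 16; [21,22] uncovered → point at 22.
Points: 3, 5, 11, 14, 16, 22 (6 total).

5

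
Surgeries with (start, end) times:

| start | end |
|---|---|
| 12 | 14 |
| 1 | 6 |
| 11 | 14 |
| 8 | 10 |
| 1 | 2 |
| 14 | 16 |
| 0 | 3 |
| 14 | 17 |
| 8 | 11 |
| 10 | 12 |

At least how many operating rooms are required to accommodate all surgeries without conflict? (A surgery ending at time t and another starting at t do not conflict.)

3

Count concurrent intervals with a sweep; the peak is the room count.
starts: [0, 1, 1, 8, 8, 10, 11, 12, 14, 14]
ends:   [2, 3, 6, 10, 11, 12, 14, 14, 16, 17]
s0→1 s1→2 s1→3  — peak 3.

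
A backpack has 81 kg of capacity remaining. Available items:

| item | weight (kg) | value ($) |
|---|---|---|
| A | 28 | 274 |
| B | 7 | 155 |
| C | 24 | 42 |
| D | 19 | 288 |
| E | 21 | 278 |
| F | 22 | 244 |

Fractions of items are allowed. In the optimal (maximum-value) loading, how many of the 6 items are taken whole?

Sort by value per unit weight and fill in that order.
Ratios (sorted): B 22.14, D 15.16, E 13.24, F 11.09, A 9.79, C 1.75
take B (7 @ 155); take D (19 @ 288); take E (21 @ 278); take F (22 @ 244); take 12/28 of A → 117.43. Capacity used 81/81.
4 item(s) taken whole; one partial (take 12/28 of A).

4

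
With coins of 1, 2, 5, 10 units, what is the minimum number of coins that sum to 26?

4

Use the largest denomination that fits, subtract, and repeat.
26 = 2×10 + 1×5 + 1×1
Total coins = 2 + 1 + 1 = 4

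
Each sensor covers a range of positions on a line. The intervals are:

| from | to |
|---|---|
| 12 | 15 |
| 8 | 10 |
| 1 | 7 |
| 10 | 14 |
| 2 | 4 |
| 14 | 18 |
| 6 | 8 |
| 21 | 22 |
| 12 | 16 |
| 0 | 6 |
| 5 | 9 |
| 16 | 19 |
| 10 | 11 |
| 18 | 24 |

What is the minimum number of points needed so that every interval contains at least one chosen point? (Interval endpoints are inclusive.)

6

Process intervals by earliest right end; each time one isn't hit yet, stab at its right endpoint.
By right end: [2,4]  [0,6]  [1,7]  [6,8]  [5,9]  [8,10]  [10,11]  [10,14]  [12,15]  [12,16]  [14,18]  [16,19]  [21,22]  [18,24]
[2,4] uncovered → point at 4; [6,8] uncovered → point at 8; [10,11] uncovered → point at 11; [12,15] uncovered → point at 15; [16,19] uncovered → point at 19; [21,22] uncovered → point at 22.
Points: 4, 8, 11, 15, 19, 22 (6 total).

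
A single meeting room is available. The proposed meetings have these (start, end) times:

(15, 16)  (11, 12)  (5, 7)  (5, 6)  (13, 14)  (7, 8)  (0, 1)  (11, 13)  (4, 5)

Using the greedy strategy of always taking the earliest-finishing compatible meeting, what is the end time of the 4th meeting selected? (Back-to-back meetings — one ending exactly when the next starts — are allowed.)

8

By end time: (0,1), (4,5), (5,6), (5,7), (7,8), (11,12), (11,13), (13,14), (15,16).
Pick (0,1); next start ≥ 1 → (4,5); next start ≥ 5 → (5,6); next start ≥ 6 → (7,8); next start ≥ 8 → (11,12); next start ≥ 12 → (13,14); next start ≥ 14 → (15,16).
Selected: (0,1) (4,5) (5,6) (7,8) (11,12) (13,14) (15,16)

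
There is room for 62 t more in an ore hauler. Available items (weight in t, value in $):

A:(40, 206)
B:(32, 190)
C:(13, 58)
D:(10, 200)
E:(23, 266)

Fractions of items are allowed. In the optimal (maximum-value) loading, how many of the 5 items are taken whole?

2

Greedy by value/weight ratio, highest first.
Ratios (sorted): D 20.00, E 11.57, B 5.94, A 5.15, C 4.46
take D (10 @ 200); take E (23 @ 266); take 29/32 of B → 172.19. Capacity used 62/62.
2 item(s) taken whole; one partial (take 29/32 of B).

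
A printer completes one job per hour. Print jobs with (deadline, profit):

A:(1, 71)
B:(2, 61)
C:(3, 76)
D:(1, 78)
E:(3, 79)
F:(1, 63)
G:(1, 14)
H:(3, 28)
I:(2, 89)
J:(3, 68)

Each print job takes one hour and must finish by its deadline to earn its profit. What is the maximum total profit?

246

Sort by profit descending; place each in the latest free slot ≤ its deadline.
By profit: I(d2,89), E(d3,79), D(d1,78), C(d3,76), A(d1,71), J(d3,68), F(d1,63), B(d2,61), H(d3,28), G(d1,14)
I→slot 2; E→slot 3; D→slot 1; C skipped; A skipped; J skipped; F skipped; B skipped; H skipped; G skipped.
Profit = 78 + 89 + 79 = 246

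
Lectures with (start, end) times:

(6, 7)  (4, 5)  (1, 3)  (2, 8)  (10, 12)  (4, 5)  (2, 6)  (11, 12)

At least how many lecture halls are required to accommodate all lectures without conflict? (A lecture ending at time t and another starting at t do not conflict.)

4

Count concurrent intervals with a sweep; the peak is the room count.
starts: [1, 2, 2, 4, 4, 6, 10, 11]
ends:   [3, 5, 5, 6, 7, 8, 12, 12]
s1→1 s2→2 s2→3 e3→2 s4→3 s4→4  — peak 4.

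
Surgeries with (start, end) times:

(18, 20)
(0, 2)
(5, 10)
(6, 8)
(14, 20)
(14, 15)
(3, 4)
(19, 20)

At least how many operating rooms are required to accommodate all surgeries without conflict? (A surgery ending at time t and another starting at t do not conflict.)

3

Count concurrent intervals with a sweep; the peak is the room count.
Events (time:±→running): 0:+→1 2:-→0 3:+→1 4:-→0 5:+→1 6:+→2 8:-→1 10:-→0 14:+→1 14:+→2 15:-→1 18:+→2 19:+→3 … peak 3.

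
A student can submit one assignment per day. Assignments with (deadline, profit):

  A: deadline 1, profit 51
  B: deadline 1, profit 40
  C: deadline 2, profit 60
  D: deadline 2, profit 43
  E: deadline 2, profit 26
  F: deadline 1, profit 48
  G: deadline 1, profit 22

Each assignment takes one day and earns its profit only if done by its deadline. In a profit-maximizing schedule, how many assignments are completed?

Sort by profit descending; place each in the latest free slot ≤ its deadline.
By profit: C(d2,60), A(d1,51), F(d1,48), D(d2,43), B(d1,40), E(d2,26), G(d1,22)
C→slot 2; A→slot 1; F skipped; D skipped; B skipped; E skipped; G skipped.
2 of 7 scheduled.

2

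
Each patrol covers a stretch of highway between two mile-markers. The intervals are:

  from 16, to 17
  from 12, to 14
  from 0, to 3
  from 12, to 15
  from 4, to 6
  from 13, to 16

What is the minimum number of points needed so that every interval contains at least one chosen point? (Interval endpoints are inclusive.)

4

Process intervals by earliest right end; each time one isn't hit yet, stab at its right endpoint.
By right end: [0,3]  [4,6]  [12,14]  [12,15]  [13,16]  [16,17]
[0,3] uncovered → point at 3; [4,6] uncovered → point at 6; [12,14] uncovered → point at 14; [16,17] uncovered → point at 17.
Points: 3, 6, 14, 17 (4 total).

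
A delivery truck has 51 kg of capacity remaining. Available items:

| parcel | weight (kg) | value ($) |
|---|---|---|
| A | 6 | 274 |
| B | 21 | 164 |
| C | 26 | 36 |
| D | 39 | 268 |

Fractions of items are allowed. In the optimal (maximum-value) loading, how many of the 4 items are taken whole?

2

Greedy by value/weight ratio, highest first.
Order: A (274/6=45.67) > B (164/21=7.81) > D (268/39=6.87) > C (36/26=1.38)
Fill: take A (6 @ 274) → take B (21 @ 164) → take 24/39 of D → 164.92; 51/51 used.
2 item(s) taken whole; one partial (take 24/39 of D).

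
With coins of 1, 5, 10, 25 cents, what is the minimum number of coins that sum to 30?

2

30 − 1×25→5 − 1×5→0
Total coins = 1 + 1 = 2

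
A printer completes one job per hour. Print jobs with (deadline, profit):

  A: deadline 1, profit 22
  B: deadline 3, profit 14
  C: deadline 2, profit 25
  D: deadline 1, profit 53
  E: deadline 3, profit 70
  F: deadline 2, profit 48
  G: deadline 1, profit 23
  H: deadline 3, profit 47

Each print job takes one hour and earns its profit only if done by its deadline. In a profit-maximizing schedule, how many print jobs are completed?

Profit order: E=70 D=53 F=48 H=47 C=25 G=23 A=22 B=14
Assign: E→slot 3, D→slot 1, F→slot 2, H skipped, C skipped, G skipped, A skipped, B skipped.
Slots: [1:D] [2:F] [3:E]
3 of 8 scheduled.

3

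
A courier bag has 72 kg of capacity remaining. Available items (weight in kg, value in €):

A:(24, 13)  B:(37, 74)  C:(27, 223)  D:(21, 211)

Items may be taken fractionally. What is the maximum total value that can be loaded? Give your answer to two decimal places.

482.00

Sort by value per unit weight and fill in that order.
Order: D (211/21=10.05) > C (223/27=8.26) > B (74/37=2.00) > A (13/24=0.54)
Fill: take D (21 @ 211) → take C (27 @ 223) → take 24/37 of B → 48.00; 72/72 used.
Total value = 482.00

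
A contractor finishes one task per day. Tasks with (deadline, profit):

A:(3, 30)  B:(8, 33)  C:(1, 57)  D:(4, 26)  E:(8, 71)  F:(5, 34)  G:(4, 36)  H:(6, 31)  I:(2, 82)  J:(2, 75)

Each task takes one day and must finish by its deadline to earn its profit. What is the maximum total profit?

Profit order: I=82 J=75 E=71 C=57 G=36 F=34 B=33 H=31 A=30 D=26
Assign: I→slot 2, J→slot 1, E→slot 8, C skipped, G→slot 4, F→slot 5, B→slot 7, H→slot 6, A→slot 3, D skipped.
Slots: [1:J] [2:I] [3:A] [4:G] [5:F] [6:H] [7:B] [8:E]
Profit = 75 + 82 + 30 + 36 + 34 + 31 + 33 + 71 = 392

392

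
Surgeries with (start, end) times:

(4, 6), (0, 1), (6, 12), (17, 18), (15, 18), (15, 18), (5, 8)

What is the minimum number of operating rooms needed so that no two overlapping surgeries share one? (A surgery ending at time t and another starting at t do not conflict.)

3

starts: [0, 4, 5, 6, 15, 15, 17]
ends:   [1, 6, 8, 12, 18, 18, 18]
s0→1 e1→0 s4→1 s5→2 e6→1 s6→2 e8→1 e12→0 s15→1 s15→2 s17→3  — peak 3.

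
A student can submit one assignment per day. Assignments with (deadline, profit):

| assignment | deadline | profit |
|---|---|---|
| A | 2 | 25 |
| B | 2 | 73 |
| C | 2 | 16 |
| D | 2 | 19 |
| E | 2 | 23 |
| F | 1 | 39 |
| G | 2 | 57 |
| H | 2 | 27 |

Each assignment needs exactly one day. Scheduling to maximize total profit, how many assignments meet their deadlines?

2

Sort by profit descending; place each in the latest free slot ≤ its deadline.
By profit: B(d2,73), G(d2,57), F(d1,39), H(d2,27), A(d2,25), E(d2,23), D(d2,19), C(d2,16)
B→slot 2; G→slot 1; F skipped; H skipped; A skipped; E skipped; D skipped; C skipped.
2 of 8 scheduled.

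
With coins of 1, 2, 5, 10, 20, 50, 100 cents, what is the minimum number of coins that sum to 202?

3

202 = 2×100 + 1×2
Total coins = 2 + 1 = 3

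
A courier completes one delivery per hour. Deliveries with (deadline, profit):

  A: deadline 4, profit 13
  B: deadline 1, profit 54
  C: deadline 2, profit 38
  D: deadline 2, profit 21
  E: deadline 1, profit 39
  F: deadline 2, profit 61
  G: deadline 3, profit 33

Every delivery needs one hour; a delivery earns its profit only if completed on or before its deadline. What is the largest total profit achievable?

161

Sort by profit descending; place each in the latest free slot ≤ its deadline.
By profit: F(d2,61), B(d1,54), E(d1,39), C(d2,38), G(d3,33), D(d2,21), A(d4,13)
F→slot 2; B→slot 1; E skipped; C skipped; G→slot 3; D skipped; A→slot 4.
Profit = 54 + 61 + 33 + 13 = 161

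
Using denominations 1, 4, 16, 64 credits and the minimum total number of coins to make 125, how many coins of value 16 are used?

3

Greedy: take as many of the largest coin as possible, then repeat with the remainder.
125 = 1×64 + 3×16 + 3×4 + 1×1
Count of 16: 3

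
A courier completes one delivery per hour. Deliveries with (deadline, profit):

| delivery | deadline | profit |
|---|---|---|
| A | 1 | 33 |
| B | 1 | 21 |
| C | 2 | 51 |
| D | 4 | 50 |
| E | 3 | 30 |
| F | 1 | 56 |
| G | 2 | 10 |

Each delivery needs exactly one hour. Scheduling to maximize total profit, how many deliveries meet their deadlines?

4

Profit order: F=56 C=51 D=50 A=33 E=30 B=21 G=10
Assign: F→slot 1, C→slot 2, D→slot 4, A skipped, E→slot 3, B skipped, G skipped.
Slots: [1:F] [2:C] [3:E] [4:D]
4 of 7 scheduled.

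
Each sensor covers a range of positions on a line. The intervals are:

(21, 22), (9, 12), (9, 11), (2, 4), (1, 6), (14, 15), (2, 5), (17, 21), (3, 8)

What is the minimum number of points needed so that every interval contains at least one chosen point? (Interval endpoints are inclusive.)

4

Process intervals by earliest right end; each time one isn't hit yet, stab at its right endpoint.
Sorted: [2,4] [2,5] [1,6] [3,8] [9,11] [9,12] [14,15] [17,21] [21,22]
{[2,4],[2,5],[1,6],[3,8]} hit by 4; {[9,11],[9,12]} hit by 11; {[14,15]} hit by 15; {[17,21],[21,22]} hit by 21.
Points: 4, 11, 15, 21 (4 total).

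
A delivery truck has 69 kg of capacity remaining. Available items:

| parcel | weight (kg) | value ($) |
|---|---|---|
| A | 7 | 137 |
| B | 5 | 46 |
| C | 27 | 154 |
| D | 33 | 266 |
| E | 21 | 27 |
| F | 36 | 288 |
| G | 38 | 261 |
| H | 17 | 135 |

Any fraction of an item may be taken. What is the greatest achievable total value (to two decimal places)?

641.00

Greedy by value/weight ratio, highest first.
Order: A (137/7=19.57) > B (46/5=9.20) > D (266/33=8.06) > F (288/36=8.00) > H (135/17=7.94) > G (261/38=6.87) > C (154/27=5.70) > E (27/21=1.29)
Fill: take A (7 @ 137) → take B (5 @ 46) → take D (33 @ 266) → take 24/36 of F → 192.00; 69/69 used.
Total value = 641.00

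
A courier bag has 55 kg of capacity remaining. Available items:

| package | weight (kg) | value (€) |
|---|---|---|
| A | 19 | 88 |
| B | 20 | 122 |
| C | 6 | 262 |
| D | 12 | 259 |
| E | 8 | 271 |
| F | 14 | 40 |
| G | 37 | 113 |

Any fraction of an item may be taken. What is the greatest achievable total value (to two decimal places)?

955.68

Greedy by value/weight ratio, highest first.
Order: C (262/6=43.67) > E (271/8=33.88) > D (259/12=21.58) > B (122/20=6.10) > A (88/19=4.63) > G (113/37=3.05) > F (40/14=2.86)
Fill: take C (6 @ 262) → take E (8 @ 271) → take D (12 @ 259) → take B (20 @ 122) → take 9/19 of A → 41.68; 55/55 used.
Total value = 955.68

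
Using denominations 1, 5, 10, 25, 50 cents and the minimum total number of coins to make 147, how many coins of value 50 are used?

2

147 = 2×50 + 1×25 + 2×10 + 2×1
Count of 50: 2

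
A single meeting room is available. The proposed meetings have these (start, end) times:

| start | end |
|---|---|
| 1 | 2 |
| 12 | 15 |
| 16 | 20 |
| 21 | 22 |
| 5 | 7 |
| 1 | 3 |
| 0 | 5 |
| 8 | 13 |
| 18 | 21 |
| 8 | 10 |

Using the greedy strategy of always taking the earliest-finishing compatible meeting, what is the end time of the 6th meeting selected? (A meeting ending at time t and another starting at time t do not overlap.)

Sort by end time and greedily take each interval whose start is ≥ the last chosen end.
Sorted by end: (1,2)  (1,3)  (0,5)  (5,7)  (8,10)  (8,13)  (12,15)  (16,20)  (18,21)  (21,22)
take (1,2); take (5,7); take (8,10); take (12,15); take (16,20); take (21,22).
Selected: (1,2) (5,7) (8,10) (12,15) (16,20) (21,22)

22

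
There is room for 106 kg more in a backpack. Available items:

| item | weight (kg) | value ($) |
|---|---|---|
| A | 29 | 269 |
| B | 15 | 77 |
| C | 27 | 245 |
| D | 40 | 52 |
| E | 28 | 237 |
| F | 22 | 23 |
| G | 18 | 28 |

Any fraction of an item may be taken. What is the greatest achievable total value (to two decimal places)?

Order: A (269/29=9.28) > C (245/27=9.07) > E (237/28=8.46) > B (77/15=5.13) > G (28/18=1.56) > D (52/40=1.30) > F (23/22=1.05)
Fill: take A (29 @ 269) → take C (27 @ 245) → take E (28 @ 237) → take B (15 @ 77) → take 7/18 of G → 10.89; 106/106 used.
Total value = 838.89

838.89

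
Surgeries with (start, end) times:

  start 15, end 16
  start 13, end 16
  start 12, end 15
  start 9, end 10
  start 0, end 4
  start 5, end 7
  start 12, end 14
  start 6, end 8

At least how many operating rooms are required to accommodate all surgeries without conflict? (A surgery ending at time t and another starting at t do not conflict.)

3

Count concurrent intervals with a sweep; the peak is the room count.
Events (time:±→running): 0:+→1 4:-→0 5:+→1 6:+→2 7:-→1 8:-→0 9:+→1 10:-→0 12:+→1 12:+→2 13:+→3 … peak 3.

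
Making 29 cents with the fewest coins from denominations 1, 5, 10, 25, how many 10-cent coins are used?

Use the largest denomination that fits, subtract, and repeat.
29 − 1×25→4 − 4×1→0
Count of 10: 0

0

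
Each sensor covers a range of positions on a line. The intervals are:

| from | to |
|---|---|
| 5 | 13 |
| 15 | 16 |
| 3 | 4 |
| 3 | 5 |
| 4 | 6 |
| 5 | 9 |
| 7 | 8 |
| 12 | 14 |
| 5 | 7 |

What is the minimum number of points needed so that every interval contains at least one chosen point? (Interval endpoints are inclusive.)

4

By right end: [3,4]  [3,5]  [4,6]  [5,7]  [7,8]  [5,9]  [5,13]  [12,14]  [15,16]
[3,4] uncovered → point at 4; [5,7] uncovered → point at 7; [12,14] uncovered → point at 14; [15,16] uncovered → point at 16.
Points: 4, 7, 14, 16 (4 total).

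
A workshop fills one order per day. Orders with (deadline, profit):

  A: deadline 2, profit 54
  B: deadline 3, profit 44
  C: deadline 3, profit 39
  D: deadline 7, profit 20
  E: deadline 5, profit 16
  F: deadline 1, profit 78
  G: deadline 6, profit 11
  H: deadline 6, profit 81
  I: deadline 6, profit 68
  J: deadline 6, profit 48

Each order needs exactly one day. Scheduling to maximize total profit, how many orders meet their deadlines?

Take jobs in profit order; each goes to the latest open slot no later than its deadline.
By profit: H(d6,81), F(d1,78), I(d6,68), A(d2,54), J(d6,48), B(d3,44), C(d3,39), D(d7,20), E(d5,16), G(d6,11)
H→slot 6; F→slot 1; I→slot 5; A→slot 2; J→slot 4; B→slot 3; C skipped; D→slot 7; E skipped; G skipped.
7 of 10 scheduled.

7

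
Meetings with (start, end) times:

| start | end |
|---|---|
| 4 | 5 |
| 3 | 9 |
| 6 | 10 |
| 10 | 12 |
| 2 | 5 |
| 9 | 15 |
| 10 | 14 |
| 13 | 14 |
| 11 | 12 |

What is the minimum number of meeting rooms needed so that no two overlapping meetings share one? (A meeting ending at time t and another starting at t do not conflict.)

4

The answer is the maximum number of intervals overlapping at any instant.
Events (time:±→running): 2:+→1 3:+→2 4:+→3 5:-→2 5:-→1 6:+→2 9:-→1 9:+→2 10:-→1 10:+→2 10:+→3 11:+→4 … peak 4.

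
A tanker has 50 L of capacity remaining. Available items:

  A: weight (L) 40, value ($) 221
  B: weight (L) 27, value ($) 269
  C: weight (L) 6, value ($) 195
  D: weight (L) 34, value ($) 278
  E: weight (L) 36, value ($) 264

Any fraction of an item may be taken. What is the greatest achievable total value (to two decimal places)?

603.00

Ratios (sorted): C 32.50, B 9.96, D 8.18, E 7.33, A 5.53
take C (6 @ 195); take B (27 @ 269); take 17/34 of D → 139.00. Capacity used 50/50.
Total value = 603.00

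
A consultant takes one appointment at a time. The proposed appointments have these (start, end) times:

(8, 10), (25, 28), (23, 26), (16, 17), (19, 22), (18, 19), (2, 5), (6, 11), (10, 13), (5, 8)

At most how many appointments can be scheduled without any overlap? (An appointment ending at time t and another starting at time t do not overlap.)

Sort by end time and greedily take each interval whose start is ≥ the last chosen end.
By end time: (2,5), (5,8), (8,10), (6,11), (10,13), (16,17), (18,19), (19,22), (23,26), (25,28).
Pick (2,5); next start ≥ 5 → (5,8); next start ≥ 8 → (8,10); next start ≥ 10 → (10,13); next start ≥ 13 → (16,17); next start ≥ 17 → (18,19); next start ≥ 19 → (19,22); next start ≥ 22 → (23,26).
Selected 8 appointments.

8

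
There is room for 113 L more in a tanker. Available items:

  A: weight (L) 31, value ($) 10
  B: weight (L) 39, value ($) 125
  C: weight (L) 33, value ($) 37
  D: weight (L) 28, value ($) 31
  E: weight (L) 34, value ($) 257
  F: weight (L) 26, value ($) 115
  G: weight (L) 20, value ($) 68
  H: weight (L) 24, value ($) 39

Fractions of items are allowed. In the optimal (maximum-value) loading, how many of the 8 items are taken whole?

3

Greedy by value/weight ratio, highest first.
Ratios (sorted): E 7.56, F 4.42, G 3.40, B 3.21, H 1.62, C 1.12, D 1.11, A 0.32
take E (34 @ 257); take F (26 @ 115); take G (20 @ 68); take 33/39 of B → 105.77. Capacity used 113/113.
3 item(s) taken whole; one partial (take 33/39 of B).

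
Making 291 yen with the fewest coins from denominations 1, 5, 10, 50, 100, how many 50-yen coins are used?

1

291 − 2×100→91 − 1×50→41 − 4×10→1 − 1×1→0
Count of 50: 1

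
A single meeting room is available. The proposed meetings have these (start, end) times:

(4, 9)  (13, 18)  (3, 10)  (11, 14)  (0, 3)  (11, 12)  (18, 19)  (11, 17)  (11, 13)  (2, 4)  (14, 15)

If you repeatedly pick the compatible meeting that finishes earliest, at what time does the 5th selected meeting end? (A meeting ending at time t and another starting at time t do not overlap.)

19

Sort by end time and greedily take each interval whose start is ≥ the last chosen end.
Sorted by end: (0,3)  (2,4)  (4,9)  (3,10)  (11,12)  (11,13)  (11,14)  (14,15)  (11,17)  (13,18)  (18,19)
take (0,3); skip (2,4); take (4,9); take (11,12); take (14,15); take (18,19).
Selected: (0,3) (4,9) (11,12) (14,15) (18,19)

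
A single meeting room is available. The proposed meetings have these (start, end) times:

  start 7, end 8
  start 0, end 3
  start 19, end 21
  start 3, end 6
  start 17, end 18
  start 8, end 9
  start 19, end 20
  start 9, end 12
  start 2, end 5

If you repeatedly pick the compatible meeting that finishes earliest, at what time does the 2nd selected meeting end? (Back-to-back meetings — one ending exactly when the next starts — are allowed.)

Order by finish time; keep every interval that doesn't clash with the previous kept one.
Sorted by end: (0,3)  (2,5)  (3,6)  (7,8)  (8,9)  (9,12)  (17,18)  (19,20)  (19,21)
take (0,3); take (3,6); take (7,8); take (8,9); take (9,12); take (17,18); take (19,20); skip (19,21).
Selected: (0,3) (3,6) (7,8) (8,9) (9,12) (17,18) (19,20)

6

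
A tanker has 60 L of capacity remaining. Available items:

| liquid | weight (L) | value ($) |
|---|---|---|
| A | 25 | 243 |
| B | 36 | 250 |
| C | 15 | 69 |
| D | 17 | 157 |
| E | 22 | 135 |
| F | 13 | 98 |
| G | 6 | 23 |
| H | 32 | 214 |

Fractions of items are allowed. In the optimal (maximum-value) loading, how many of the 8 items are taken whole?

Sort by value per unit weight and fill in that order.
Order: A (243/25=9.72) > D (157/17=9.24) > F (98/13=7.54) > B (250/36=6.94) > H (214/32=6.69) > E (135/22=6.14) > C (69/15=4.60) > G (23/6=3.83)
Fill: take A (25 @ 243) → take D (17 @ 157) → take F (13 @ 98) → take 5/36 of B → 34.72; 60/60 used.
3 item(s) taken whole; one partial (take 5/36 of B).

3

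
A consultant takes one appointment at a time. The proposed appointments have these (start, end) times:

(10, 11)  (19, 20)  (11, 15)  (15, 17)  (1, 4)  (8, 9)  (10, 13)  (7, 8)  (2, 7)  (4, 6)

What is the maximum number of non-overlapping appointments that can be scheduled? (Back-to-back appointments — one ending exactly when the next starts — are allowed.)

8

By end time: (1,4), (4,6), (2,7), (7,8), (8,9), (10,11), (10,13), (11,15), (15,17), (19,20).
Pick (1,4); next start ≥ 4 → (4,6); next start ≥ 6 → (7,8); next start ≥ 8 → (8,9); next start ≥ 9 → (10,11); next start ≥ 11 → (11,15); next start ≥ 15 → (15,17); next start ≥ 17 → (19,20).
Selected 8 appointments.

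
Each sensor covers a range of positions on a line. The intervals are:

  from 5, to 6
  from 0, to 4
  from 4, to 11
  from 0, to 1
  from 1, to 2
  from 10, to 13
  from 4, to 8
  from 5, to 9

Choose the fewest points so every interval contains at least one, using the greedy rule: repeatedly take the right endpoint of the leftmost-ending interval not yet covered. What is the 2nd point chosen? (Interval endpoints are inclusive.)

Sorted: [0,1] [1,2] [0,4] [5,6] [4,8] [5,9] [4,11] [10,13]
{[0,1],[1,2],[0,4]} hit by 1; {[5,6],[4,8],[5,9],[4,11]} hit by 6; {[10,13]} hit by 13.
Points: 1, 6, 13 (3 total).

6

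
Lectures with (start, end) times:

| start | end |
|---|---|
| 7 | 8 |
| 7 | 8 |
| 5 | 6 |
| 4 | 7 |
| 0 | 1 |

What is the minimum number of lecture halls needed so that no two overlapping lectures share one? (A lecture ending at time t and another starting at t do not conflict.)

starts: [0, 4, 5, 7, 7]
ends:   [1, 6, 7, 8, 8]
s0→1 e1→0 s4→1 s5→2  — peak 2.

2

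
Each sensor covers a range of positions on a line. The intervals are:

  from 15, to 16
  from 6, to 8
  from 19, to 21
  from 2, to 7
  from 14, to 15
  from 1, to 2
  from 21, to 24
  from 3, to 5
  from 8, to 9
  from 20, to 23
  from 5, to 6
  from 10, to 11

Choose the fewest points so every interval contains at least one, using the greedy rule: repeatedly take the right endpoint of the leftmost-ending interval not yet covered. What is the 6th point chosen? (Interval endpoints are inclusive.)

21

Process intervals by earliest right end; each time one isn't hit yet, stab at its right endpoint.
Sorted: [1,2] [3,5] [5,6] [2,7] [6,8] [8,9] [10,11] [14,15] [15,16] [19,21] [20,23] [21,24]
{[1,2]} hit by 2; {[3,5],[5,6],[2,7]} hit by 5; {[6,8],[8,9]} hit by 8; {[10,11]} hit by 11; {[14,15],[15,16]} hit by 15; {[19,21],[20,23],[21,24]} hit by 21.
Points: 2, 5, 8, 11, 15, 21 (6 total).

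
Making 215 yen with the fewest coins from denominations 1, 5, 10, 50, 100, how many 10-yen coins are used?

1

215 − 2×100→15 − 1×10→5 − 1×5→0
Count of 10: 1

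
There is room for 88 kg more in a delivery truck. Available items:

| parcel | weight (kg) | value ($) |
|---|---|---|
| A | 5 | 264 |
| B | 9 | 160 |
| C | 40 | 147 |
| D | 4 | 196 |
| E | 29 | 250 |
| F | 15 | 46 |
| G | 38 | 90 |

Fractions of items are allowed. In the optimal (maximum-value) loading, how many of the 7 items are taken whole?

Greedy by value/weight ratio, highest first.
Order: A (264/5=52.80) > D (196/4=49.00) > B (160/9=17.78) > E (250/29=8.62) > C (147/40=3.67) > F (46/15=3.07) > G (90/38=2.37)
Fill: take A (5 @ 264) → take D (4 @ 196) → take B (9 @ 160) → take E (29 @ 250) → take C (40 @ 147) → take 1/15 of F → 3.07; 88/88 used.
5 item(s) taken whole; one partial (take 1/15 of F).

5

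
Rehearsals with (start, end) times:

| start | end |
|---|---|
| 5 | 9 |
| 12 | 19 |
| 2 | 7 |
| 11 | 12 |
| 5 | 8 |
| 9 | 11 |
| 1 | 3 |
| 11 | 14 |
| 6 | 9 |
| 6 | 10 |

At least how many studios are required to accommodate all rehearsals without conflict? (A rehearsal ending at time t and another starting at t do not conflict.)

Count concurrent intervals with a sweep; the peak is the room count.
starts: [1, 2, 5, 5, 6, 6, 9, 11, 11, 12]
ends:   [3, 7, 8, 9, 9, 10, 11, 12, 14, 19]
s1→1 s2→2 e3→1 s5→2 s5→3 s6→4 s6→5  — peak 5.

5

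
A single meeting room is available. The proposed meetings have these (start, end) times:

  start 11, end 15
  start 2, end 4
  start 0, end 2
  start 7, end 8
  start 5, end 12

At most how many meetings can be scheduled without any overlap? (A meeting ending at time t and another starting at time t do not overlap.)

Sort by end time and greedily take each interval whose start is ≥ the last chosen end.
Sorted by end: (0,2)  (2,4)  (7,8)  (5,12)  (11,15)
take (0,2); take (2,4); take (7,8); take (11,15).
Selected 4 meetings.

4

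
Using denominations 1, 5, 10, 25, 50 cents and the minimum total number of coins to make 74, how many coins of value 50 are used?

1

74 − 1×50→24 − 2×10→4 − 4×1→0
Count of 50: 1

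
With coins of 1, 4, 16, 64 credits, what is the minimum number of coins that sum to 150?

6

150 = 2×64 + 1×16 + 1×4 + 2×1
Total coins = 2 + 1 + 1 + 2 = 6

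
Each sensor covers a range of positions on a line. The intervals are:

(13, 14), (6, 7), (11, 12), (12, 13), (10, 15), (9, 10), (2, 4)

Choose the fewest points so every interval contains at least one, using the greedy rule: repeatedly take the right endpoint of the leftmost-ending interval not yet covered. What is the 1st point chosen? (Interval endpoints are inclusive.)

4

Sorted: [2,4] [6,7] [9,10] [11,12] [12,13] [13,14] [10,15]
{[2,4]} hit by 4; {[6,7]} hit by 7; {[9,10]} hit by 10; {[11,12],[12,13]} hit by 12; {[13,14],[10,15]} hit by 14.
Points: 4, 7, 10, 12, 14 (5 total).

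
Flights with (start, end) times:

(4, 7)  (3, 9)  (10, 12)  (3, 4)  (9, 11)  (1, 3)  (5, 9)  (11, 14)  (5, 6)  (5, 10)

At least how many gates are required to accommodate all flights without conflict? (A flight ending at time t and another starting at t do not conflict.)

Events (time:±→running): 1:+→1 3:-→0 3:+→1 3:+→2 4:-→1 4:+→2 5:+→3 5:+→4 5:+→5 … peak 5.

5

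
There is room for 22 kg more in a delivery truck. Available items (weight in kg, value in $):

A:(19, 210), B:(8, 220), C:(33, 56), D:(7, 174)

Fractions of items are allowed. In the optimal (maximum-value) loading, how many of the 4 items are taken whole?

2

Ratios (sorted): B 27.50, D 24.86, A 11.05, C 1.70
take B (8 @ 220); take D (7 @ 174); take 7/19 of A → 77.37. Capacity used 22/22.
2 item(s) taken whole; one partial (take 7/19 of A).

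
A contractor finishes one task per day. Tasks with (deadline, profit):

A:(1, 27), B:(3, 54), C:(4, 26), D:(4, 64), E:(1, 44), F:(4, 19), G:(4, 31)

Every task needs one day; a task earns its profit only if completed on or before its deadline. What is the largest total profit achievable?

193

Take jobs in profit order; each goes to the latest open slot no later than its deadline.
Profit order: D=64 B=54 E=44 G=31 A=27 C=26 F=19
Assign: D→slot 4, B→slot 3, E→slot 1, G→slot 2, A skipped, C skipped, F skipped.
Slots: [1:E] [2:G] [3:B] [4:D]
Profit = 44 + 31 + 54 + 64 = 193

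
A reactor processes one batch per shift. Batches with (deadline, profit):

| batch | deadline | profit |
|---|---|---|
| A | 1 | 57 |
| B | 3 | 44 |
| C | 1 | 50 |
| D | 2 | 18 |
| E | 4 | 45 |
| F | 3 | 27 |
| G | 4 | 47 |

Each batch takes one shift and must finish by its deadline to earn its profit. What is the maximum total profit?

Sort by profit descending; place each in the latest free slot ≤ its deadline.
By profit: A(d1,57), C(d1,50), G(d4,47), E(d4,45), B(d3,44), F(d3,27), D(d2,18)
A→slot 1; C skipped; G→slot 4; E→slot 3; B→slot 2; F skipped; D skipped.
Profit = 57 + 44 + 45 + 47 = 193

193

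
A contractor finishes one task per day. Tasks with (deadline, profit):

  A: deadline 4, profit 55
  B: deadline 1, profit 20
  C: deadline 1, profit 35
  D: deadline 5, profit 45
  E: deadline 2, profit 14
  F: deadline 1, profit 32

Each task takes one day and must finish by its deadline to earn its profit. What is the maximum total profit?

149

Sort by profit descending; place each in the latest free slot ≤ its deadline.
By profit: A(d4,55), D(d5,45), C(d1,35), F(d1,32), B(d1,20), E(d2,14)
A→slot 4; D→slot 5; C→slot 1; F skipped; B skipped; E→slot 2.
Profit = 35 + 14 + 55 + 45 = 149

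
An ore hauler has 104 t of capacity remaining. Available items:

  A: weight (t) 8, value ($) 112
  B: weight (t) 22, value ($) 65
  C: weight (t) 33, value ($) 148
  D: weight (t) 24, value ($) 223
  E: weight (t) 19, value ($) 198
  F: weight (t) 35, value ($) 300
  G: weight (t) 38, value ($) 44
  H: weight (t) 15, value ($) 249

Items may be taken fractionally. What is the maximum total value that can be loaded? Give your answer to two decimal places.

Order: H (249/15=16.60) > A (112/8=14.00) > E (198/19=10.42) > D (223/24=9.29) > F (300/35=8.57) > C (148/33=4.48) > B (65/22=2.95) > G (44/38=1.16)
Fill: take H (15 @ 249) → take A (8 @ 112) → take E (19 @ 198) → take D (24 @ 223) → take F (35 @ 300) → take 3/33 of C → 13.45; 104/104 used.
Total value = 1095.45

1095.45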